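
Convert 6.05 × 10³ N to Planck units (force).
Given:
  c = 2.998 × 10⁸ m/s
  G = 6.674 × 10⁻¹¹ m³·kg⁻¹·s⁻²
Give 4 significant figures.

Planck force: F_P = c⁴/G = 1.210 × 10⁴⁴ N.
6.05 × 10³ / 1.210 × 10⁴⁴ = 4.998 × 10⁻⁴¹

4.998 × 10⁻⁴¹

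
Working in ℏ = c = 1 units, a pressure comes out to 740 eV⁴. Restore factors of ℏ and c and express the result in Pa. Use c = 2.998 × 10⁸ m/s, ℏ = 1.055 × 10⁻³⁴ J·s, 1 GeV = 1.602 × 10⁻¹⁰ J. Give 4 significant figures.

Pressure is [E]/[L]³ = [E]⁴/(ℏc)³.
1 GeV⁴ → 1/(ℏc)³ × (1 GeV in J)⁴ = 2.082 × 10³⁷ Pa.
Convert the energy scale: 740 eV⁴ = 7.40 × 10⁻³⁴ GeV⁴.
Result: 7.40 × 10⁻³⁴ × 2.082 × 10³⁷ = 1.540 × 10⁴ Pa.

1.540 × 10⁴ Pa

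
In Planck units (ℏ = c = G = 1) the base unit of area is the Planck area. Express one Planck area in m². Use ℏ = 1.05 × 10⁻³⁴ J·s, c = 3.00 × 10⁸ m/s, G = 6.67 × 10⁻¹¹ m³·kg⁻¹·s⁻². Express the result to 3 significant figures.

A_P = ℏG/c³
  = 7.00 × 10⁻⁴⁵ / 2.70 × 10²⁵
  = 2.59 × 10⁻⁷⁰ m²

2.59 × 10⁻⁷⁰ m²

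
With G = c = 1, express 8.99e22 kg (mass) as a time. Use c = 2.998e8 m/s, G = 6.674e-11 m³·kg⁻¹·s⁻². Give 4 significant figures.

Mass → time via G/c³.
8.99e22 kg × (G/c³) = 2.227e-13 s

2.227e-13 s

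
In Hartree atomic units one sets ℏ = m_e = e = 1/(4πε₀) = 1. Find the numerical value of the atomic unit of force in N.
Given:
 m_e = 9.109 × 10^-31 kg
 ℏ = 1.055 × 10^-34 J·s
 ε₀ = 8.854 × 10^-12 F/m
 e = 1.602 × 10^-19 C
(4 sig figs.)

8.220 × 10^-8 N

F_au = E_h/a₀ = m_e²e⁶/((4πε₀)³ℏ⁴)
E_h = 4.354 × 10^-18 J
a₀ = 5.297 × 10^-11 m
E_h/a₀ = 8.220 × 10^-8 N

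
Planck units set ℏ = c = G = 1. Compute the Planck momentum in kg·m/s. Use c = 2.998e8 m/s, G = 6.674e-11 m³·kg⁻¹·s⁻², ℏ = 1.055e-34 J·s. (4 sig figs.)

The unique combination of the constants set to 1 with dimensions of momentum is p_P = √(ℏc³/G).
  = √(42.60)
  = 6.527 kg·m/s

6.527 kg·m/s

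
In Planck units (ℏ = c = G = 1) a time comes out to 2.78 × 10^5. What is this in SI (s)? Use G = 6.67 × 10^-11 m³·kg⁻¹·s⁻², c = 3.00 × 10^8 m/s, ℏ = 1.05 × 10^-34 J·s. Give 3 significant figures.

One Planck time: t_P = √(ℏG/c⁵) = 5.37 × 10^-44 s.
2.78 × 10^5 × 5.37 × 10^-44 s = 1.49 × 10^-38 s

1.49 × 10^-38 s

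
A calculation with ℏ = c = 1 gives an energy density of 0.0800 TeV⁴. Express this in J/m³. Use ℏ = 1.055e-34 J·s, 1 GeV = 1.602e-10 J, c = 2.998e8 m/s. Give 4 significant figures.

[E]/[L]³ = [E]⁴/(ℏc)³; restore (ℏc)⁻³.
1 GeV⁴ → 1/(ℏc)³ × (1 GeV in J)⁴ = 2.082e37 J/m³.
Convert the energy scale: 0.0800 TeV⁴ = 8.00e10 GeV⁴.
Result: 8.00e10 × 2.082e37 = 1.665e48 J/m³.

1.665e48 J/m³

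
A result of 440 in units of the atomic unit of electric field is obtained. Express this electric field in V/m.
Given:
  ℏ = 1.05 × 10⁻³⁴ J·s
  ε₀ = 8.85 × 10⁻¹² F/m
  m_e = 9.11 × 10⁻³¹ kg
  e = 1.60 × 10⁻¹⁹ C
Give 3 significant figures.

One atomic unit of electric field: E_au = E_h/(e a₀) = m_e²e⁵/((4πε₀)³ℏ⁴) = 5.20 × 10¹¹ V/m.
440 × 5.20 × 10¹¹ V/m = 2.29 × 10¹⁴ V/m

2.29 × 10¹⁴ V/m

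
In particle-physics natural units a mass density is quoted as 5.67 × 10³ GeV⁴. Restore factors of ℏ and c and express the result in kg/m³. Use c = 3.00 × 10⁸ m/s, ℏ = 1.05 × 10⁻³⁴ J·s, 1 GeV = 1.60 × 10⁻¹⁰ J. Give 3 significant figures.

1.32 × 10²⁴ kg/m³

Mass density is [E]/(c²[L]³) = [E]⁴/(ℏ³c⁵).
1 GeV⁴ → 1/(ℏ³c⁵) × (1 GeV in J)⁴ = 2.33 × 10²⁰ kg/m³.
Result: 5.67 × 10³ × 2.33 × 10²⁰ = 1.32 × 10²⁴ kg/m³.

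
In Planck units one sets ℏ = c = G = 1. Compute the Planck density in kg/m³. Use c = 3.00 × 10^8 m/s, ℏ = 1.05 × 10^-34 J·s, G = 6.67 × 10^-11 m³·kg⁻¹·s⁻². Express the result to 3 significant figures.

5.20 × 10^96 kg/m³

ρ_P = c⁵/(ℏG²)
  = 2.43 × 10^42 / 4.67 × 10^-55
  = 5.20 × 10^96 kg/m³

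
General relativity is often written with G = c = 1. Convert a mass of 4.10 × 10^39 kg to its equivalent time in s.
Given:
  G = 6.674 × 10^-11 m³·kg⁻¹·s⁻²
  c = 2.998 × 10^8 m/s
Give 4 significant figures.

1.015 × 10^4 s

Mass → time via G/c³.
4.10 × 10^39 kg × (G/c³) = 1.015 × 10^4 s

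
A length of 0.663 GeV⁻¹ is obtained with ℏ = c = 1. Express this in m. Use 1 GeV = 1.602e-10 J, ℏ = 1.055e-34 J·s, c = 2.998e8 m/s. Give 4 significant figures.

1.309e-16 m

A length is [E]⁻¹ in ℏ=c=1; restore one factor of ℏc.
1 GeV⁻¹ → ℏc × (1 GeV in J)⁻¹ = 1.974e-16 m.
Result: 0.663 × 1.974e-16 = 1.309e-16 m.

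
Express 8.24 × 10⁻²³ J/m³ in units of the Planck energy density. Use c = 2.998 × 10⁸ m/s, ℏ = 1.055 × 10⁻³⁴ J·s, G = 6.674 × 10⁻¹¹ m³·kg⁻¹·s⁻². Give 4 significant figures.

1.779 × 10⁻¹³⁶

Planck energy density: u_P = c⁷/(ℏG²) = 4.632 × 10¹¹³ J/m³.
8.24 × 10⁻²³ / 4.632 × 10¹¹³ = 1.779 × 10⁻¹³⁶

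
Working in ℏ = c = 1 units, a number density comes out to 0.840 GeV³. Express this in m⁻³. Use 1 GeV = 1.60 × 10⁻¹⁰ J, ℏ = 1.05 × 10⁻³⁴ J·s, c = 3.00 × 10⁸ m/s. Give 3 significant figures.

1.10 × 10⁴⁷ m⁻³

Number density is [L]⁻³ = [E]³/(ℏc)³.
1 GeV³ → 1/(ℏc)³ × (1 GeV in J)³ = 1.31 × 10⁴⁷ m⁻³.
Result: 0.840 × 1.31 × 10⁴⁷ = 1.10 × 10⁴⁷ m⁻³.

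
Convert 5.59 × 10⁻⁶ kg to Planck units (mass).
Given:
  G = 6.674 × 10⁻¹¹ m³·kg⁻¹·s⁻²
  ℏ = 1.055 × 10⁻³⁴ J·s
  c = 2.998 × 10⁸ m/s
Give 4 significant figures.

Planck mass: m_P = √(ℏc/G) = 2.177 × 10⁻⁸ kg.
5.59 × 10⁻⁶ / 2.177 × 10⁻⁸ = 256.8

256.8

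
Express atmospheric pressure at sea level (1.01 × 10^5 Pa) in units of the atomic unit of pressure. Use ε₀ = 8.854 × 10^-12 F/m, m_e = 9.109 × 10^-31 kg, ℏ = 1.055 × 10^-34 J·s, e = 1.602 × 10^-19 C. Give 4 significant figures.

atomic unit of pressure: P_au = E_h/a₀³ = m_e⁴e¹⁰/((4πε₀)⁵ℏ⁸) = 2.929 × 10^13 Pa.
1.01 × 10^5 / 2.929 × 10^13 = 3.448 × 10^-9

3.448 × 10^-9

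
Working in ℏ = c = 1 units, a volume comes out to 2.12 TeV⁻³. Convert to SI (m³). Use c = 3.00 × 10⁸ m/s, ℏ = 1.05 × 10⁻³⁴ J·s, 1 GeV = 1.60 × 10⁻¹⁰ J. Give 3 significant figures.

Volume is [L]³ = [E]⁻³·(ℏc)³.
1 GeV⁻³ → (ℏc)³ × (1 GeV in J)⁻³ = 7.63 × 10⁻⁴⁸ m³.
Convert the energy scale: 2.12 TeV⁻³ = 2.12 × 10⁻⁹ GeV⁻³.
Result: 2.12 × 10⁻⁹ × 7.63 × 10⁻⁴⁸ = 1.62 × 10⁻⁵⁶ m³.

1.62 × 10⁻⁵⁶ m³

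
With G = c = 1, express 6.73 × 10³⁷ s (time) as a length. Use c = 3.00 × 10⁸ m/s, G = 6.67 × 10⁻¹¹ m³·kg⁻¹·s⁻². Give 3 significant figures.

Time → length via c.
6.73 × 10³⁷ s × (c) = 2.02 × 10⁴⁶ m

2.02 × 10⁴⁶ m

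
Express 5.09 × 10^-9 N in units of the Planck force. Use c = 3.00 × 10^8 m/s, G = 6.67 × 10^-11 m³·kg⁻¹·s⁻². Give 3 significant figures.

Planck force: F_P = c⁴/G = 1.21 × 10^44 N.
5.09 × 10^-9 / 1.21 × 10^44 = 4.19 × 10^-53

4.19 × 10^-53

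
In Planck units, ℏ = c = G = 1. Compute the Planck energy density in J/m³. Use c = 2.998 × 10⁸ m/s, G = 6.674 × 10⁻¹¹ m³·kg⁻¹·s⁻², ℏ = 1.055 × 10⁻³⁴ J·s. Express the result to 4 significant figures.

Dimensional analysis gives u_P = c⁷/(ℏG²).
  = 2.177 × 10⁵⁹ / 4.699 × 10⁻⁵⁵
  = 4.632 × 10¹¹³ J/m³

4.632 × 10¹¹³ J/m³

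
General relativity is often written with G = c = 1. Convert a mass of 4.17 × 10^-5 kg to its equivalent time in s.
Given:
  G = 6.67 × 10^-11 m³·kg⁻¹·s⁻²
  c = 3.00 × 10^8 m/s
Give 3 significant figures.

Mass → time via G/c³.
4.17 × 10^-5 kg × (G/c³) = 1.03 × 10^-40 s

1.03 × 10^-40 s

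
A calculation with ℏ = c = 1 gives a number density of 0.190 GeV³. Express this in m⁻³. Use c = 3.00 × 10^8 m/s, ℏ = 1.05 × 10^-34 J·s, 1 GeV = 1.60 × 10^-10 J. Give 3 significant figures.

Number density is [L]⁻³ = [E]³/(ℏc)³.
1 GeV³ → 1/(ℏc)³ × (1 GeV in J)³ = 1.31 × 10^47 m⁻³.
Result: 0.190 × 1.31 × 10^47 = 2.49 × 10^46 m⁻³.

2.49 × 10^46 m⁻³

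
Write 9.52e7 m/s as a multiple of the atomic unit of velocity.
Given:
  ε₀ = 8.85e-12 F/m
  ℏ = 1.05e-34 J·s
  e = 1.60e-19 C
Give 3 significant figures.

atomic unit of velocity: v_au = e²/(4πε₀ℏ) = 2.19e6 m/s.
9.52e7 / 2.19e6 = 43.4

43.4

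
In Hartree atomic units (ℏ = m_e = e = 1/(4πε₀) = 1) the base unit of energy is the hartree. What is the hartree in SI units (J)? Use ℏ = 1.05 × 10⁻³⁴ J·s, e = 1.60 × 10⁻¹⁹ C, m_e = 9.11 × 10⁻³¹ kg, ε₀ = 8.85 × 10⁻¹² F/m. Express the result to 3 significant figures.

4.38 × 10⁻¹⁸ J

E_h = m_e e⁴/(4πε₀ℏ)²
  = 5.97 × 10⁻¹⁰⁶ / 1.36 × 10⁻⁸⁸
  = 4.38 × 10⁻¹⁸ J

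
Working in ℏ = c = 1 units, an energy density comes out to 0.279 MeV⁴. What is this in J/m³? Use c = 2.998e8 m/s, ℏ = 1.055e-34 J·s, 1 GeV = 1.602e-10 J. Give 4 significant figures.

5.808e24 J/m³

[E]/[L]³ = [E]⁴/(ℏc)³; restore (ℏc)⁻³.
1 GeV⁴ → 1/(ℏc)³ × (1 GeV in J)⁴ = 2.082e37 J/m³.
Convert the energy scale: 0.279 MeV⁴ = 2.79e-13 GeV⁴.
Result: 2.79e-13 × 2.082e37 = 5.808e24 J/m³.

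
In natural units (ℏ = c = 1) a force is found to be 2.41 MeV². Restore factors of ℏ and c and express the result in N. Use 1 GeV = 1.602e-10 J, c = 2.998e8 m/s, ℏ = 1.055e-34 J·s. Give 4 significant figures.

Force is [E]/[L] = [E]²/(ℏc); restore (ℏc)⁻¹.
1 GeV² → 1/(ℏc) × (1 GeV in J)² = 8.114e5 N.
Convert the energy scale: 2.41 MeV² = 2.41e-6 GeV².
Result: 2.41e-6 × 8.114e5 = 1.956 N.

1.956 N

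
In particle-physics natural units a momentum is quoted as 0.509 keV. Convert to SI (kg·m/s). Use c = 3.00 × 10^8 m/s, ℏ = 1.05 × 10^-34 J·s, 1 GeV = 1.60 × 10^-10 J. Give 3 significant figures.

2.71 × 10^-25 kg·m/s

Momentum is [E]/c; divide by c.
1 GeV → 1/c × (1 GeV in J) = 5.33 × 10^-19 kg·m/s.
Convert the energy scale: 0.509 keV = 5.09 × 10^-7 GeV.
Result: 5.09 × 10^-7 × 5.33 × 10^-19 = 2.71 × 10^-25 kg·m/s.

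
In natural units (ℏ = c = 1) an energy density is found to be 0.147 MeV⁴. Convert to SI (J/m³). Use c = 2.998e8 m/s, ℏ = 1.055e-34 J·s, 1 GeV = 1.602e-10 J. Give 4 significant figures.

[E]/[L]³ = [E]⁴/(ℏc)³; restore (ℏc)⁻³.
1 GeV⁴ → 1/(ℏc)³ × (1 GeV in J)⁴ = 2.082e37 J/m³.
Convert the energy scale: 0.147 MeV⁴ = 1.47e-13 GeV⁴.
Result: 1.47e-13 × 2.082e37 = 3.060e24 J/m³.

3.060e24 J/m³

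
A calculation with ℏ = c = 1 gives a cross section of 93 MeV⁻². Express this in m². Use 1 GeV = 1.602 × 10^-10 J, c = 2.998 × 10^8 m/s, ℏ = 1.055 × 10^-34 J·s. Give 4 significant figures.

3.625 × 10^-24 m²

Area is [L]² = [E]⁻²·(ℏc)²; restore (ℏc)².
1 GeV⁻² → (ℏc)² × (1 GeV in J)⁻² = 3.898 × 10^-32 m².
Convert the energy scale: 93 MeV⁻² = 9.30 × 10^7 GeV⁻².
Result: 9.30 × 10^7 × 3.898 × 10^-32 = 3.625 × 10^-24 m².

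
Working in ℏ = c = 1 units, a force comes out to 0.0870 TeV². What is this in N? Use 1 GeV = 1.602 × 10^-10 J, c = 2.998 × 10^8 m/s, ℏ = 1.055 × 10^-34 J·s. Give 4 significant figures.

7.059 × 10^10 N

Force is [E]/[L] = [E]²/(ℏc); restore (ℏc)⁻¹.
1 GeV² → 1/(ℏc) × (1 GeV in J)² = 8.114 × 10^5 N.
Convert the energy scale: 0.0870 TeV² = 8.70 × 10^4 GeV².
Result: 8.70 × 10^4 × 8.114 × 10^5 = 7.059 × 10^10 N.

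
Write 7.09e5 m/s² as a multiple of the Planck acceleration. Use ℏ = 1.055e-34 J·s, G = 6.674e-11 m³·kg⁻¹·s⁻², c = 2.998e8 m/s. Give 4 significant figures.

1.275e-46

Planck acceleration: a_P = √(c⁷/(ℏG)) = 5.560e51 m/s².
7.09e5 / 5.560e51 = 1.275e-46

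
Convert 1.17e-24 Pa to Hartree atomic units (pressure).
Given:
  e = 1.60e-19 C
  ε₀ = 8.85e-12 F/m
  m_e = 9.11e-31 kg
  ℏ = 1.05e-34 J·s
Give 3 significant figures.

3.88e-38

atomic unit of pressure: P_au = E_h/a₀³ = m_e⁴e¹⁰/((4πε₀)⁵ℏ⁸) = 3.01e13 Pa.
1.17e-24 / 3.01e13 = 3.88e-38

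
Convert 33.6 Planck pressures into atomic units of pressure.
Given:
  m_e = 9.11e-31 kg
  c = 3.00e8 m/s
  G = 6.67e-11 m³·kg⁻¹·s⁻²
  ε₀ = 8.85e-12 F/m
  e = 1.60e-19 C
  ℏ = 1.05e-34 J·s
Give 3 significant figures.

Planck pressure: p_P = c⁷/(ℏG²) = 4.68e113 Pa
atomic unit of pressure: P_au = E_h/a₀³ = m_e⁴e¹⁰/((4πε₀)⁵ℏ⁸) = 3.01e13 Pa
33.6 × 4.68e113 / 3.01e13 = 5.22e101

5.22e101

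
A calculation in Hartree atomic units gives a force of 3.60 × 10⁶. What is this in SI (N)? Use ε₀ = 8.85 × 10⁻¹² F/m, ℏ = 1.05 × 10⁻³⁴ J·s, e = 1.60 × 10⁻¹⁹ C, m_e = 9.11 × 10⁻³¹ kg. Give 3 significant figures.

0.300 N

One atomic unit of force: F_au = E_h/a₀ = m_e²e⁶/((4πε₀)³ℏ⁴) = 8.33 × 10⁻⁸ N.
3.60 × 10⁶ × 8.33 × 10⁻⁸ N = 0.300 N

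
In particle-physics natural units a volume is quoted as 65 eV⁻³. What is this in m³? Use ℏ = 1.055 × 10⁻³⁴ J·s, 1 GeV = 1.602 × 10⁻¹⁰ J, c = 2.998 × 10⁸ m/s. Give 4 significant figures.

Volume is [L]³ = [E]⁻³·(ℏc)³.
1 GeV⁻³ → (ℏc)³ × (1 GeV in J)⁻³ = 7.696 × 10⁻⁴⁸ m³.
Convert the energy scale: 65 eV⁻³ = 6.50 × 10²⁸ GeV⁻³.
Result: 6.50 × 10²⁸ × 7.696 × 10⁻⁴⁸ = 5.002 × 10⁻¹⁹ m³.

5.002 × 10⁻¹⁹ m³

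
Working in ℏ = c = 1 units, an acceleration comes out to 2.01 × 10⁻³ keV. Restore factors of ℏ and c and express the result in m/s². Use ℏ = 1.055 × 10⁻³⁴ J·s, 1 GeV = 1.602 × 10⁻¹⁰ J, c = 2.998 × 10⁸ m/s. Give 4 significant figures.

9.150 × 10²³ m/s²

Acceleration is [L]/[T]² = c·[E]/ℏ.
1 GeV → c/ℏ × (1 GeV in J) = 4.552 × 10³² m/s².
Convert the energy scale: 2.01 × 10⁻³ keV = 2.01 × 10⁻⁹ GeV.
Result: 2.01 × 10⁻⁹ × 4.552 × 10³² = 9.150 × 10²³ m/s².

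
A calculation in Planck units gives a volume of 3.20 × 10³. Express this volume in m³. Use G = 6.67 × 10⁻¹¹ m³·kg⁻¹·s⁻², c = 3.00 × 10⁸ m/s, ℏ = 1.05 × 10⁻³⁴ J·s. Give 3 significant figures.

One Planck volume: V_P = (ℏG/c³)^(3/2) = 4.18 × 10⁻¹⁰⁵ m³.
3.20 × 10³ × 4.18 × 10⁻¹⁰⁵ m³ = 1.34 × 10⁻¹⁰¹ m³

1.34 × 10⁻¹⁰¹ m³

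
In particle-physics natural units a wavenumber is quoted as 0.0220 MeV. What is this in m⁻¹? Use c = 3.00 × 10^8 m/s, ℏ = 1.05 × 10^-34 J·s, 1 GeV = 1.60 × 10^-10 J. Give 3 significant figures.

Inverse length is [E]/(ℏc).
1 GeV → 1/(ℏc) × (1 GeV in J) = 5.08 × 10^15 m⁻¹.
Convert the energy scale: 0.0220 MeV = 2.20 × 10^-5 GeV.
Result: 2.20 × 10^-5 × 5.08 × 10^15 = 1.12 × 10^11 m⁻¹.

1.12 × 10^11 m⁻¹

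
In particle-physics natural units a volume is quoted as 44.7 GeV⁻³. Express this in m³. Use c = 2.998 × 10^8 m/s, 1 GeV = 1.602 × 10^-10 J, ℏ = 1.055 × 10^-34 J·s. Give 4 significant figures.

Volume is [L]³ = [E]⁻³·(ℏc)³.
1 GeV⁻³ → (ℏc)³ × (1 GeV in J)⁻³ = 7.696 × 10^-48 m³.
Result: 44.7 × 7.696 × 10^-48 = 3.440 × 10^-46 m³.

3.440 × 10^-46 m³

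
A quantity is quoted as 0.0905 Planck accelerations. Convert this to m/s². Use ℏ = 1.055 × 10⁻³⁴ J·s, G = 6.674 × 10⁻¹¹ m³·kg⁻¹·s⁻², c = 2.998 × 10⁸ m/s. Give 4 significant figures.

5.032 × 10⁵⁰ m/s²

One Planck acceleration: a_P = √(c⁷/(ℏG)) = 5.560 × 10⁵¹ m/s².
0.0905 × 5.560 × 10⁵¹ m/s² = 5.032 × 10⁵⁰ m/s²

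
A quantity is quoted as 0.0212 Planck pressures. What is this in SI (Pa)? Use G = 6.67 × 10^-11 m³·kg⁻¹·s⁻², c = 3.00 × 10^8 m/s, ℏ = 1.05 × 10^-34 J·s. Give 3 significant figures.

One Planck pressure: p_P = c⁷/(ℏG²) = 4.68 × 10^113 Pa.
0.0212 × 4.68 × 10^113 Pa = 9.93 × 10^111 Pa

9.93 × 10^111 Pa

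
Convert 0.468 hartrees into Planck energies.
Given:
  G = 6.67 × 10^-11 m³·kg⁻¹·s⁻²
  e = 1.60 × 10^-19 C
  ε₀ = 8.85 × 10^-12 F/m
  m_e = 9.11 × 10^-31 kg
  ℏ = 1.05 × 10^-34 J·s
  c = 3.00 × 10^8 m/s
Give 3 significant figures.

1.05 × 10^-27

hartree: E_h = m_e e⁴/(4πε₀ℏ)² = 4.38 × 10^-18 J
Planck energy: E_P = √(ℏc⁵/G) = 1.96 × 10^9 J
0.468 × 4.38 × 10^-18 / 1.96 × 10^9 = 1.05 × 10^-27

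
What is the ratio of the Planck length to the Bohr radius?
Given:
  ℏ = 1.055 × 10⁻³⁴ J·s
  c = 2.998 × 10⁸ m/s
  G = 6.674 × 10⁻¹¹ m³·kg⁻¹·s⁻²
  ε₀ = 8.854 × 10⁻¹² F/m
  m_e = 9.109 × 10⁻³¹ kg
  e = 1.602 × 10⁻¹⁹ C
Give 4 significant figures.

3.051 × 10⁻²⁵

Planck length: ℓ_P = √(ℏG/c³) = 1.616 × 10⁻³⁵ m
Bohr radius: a₀ = 4πε₀ℏ²/(m_e e²) = 5.297 × 10⁻¹¹ m
ratio = 1.616 × 10⁻³⁵ / 5.297 × 10⁻¹¹ = 3.051 × 10⁻²⁵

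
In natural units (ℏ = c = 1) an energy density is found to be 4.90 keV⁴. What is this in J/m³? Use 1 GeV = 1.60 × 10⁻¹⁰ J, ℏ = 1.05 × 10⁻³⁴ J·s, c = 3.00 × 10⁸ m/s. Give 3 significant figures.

1.03 × 10¹⁴ J/m³

[E]/[L]³ = [E]⁴/(ℏc)³; restore (ℏc)⁻³.
1 GeV⁴ → 1/(ℏc)³ × (1 GeV in J)⁴ = 2.10 × 10³⁷ J/m³.
Convert the energy scale: 4.90 keV⁴ = 4.90 × 10⁻²⁴ GeV⁴.
Result: 4.90 × 10⁻²⁴ × 2.10 × 10³⁷ = 1.03 × 10¹⁴ J/m³.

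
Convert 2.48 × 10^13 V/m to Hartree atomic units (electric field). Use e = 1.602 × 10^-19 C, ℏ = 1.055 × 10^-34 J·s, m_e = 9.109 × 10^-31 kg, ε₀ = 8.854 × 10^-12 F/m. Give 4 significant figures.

48.33

atomic unit of electric field: E_au = E_h/(e a₀) = m_e²e⁵/((4πε₀)³ℏ⁴) = 5.131 × 10^11 V/m.
2.48 × 10^13 / 5.131 × 10^11 = 48.33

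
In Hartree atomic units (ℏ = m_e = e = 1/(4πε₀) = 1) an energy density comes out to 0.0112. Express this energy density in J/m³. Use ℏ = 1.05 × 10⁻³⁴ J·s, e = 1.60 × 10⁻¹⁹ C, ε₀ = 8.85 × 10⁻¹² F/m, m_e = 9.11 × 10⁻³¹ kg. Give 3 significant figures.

3.37 × 10¹¹ J/m³

One atomic unit of energy density: u_au = E_h/a₀³ = m_e⁴e¹⁰/((4πε₀)⁵ℏ⁸) = 3.01 × 10¹³ J/m³.
0.0112 × 3.01 × 10¹³ J/m³ = 3.37 × 10¹¹ J/m³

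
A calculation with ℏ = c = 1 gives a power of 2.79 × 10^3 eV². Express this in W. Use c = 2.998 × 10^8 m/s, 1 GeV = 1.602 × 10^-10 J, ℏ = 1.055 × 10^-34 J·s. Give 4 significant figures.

Power is [E]/[T] = [E]²/ℏ.
1 GeV² → 1/ℏ × (1 GeV in J)² = 2.433 × 10^14 W.
Convert the energy scale: 2.79 × 10^3 eV² = 2.79 × 10^-15 GeV².
Result: 2.79 × 10^-15 × 2.433 × 10^14 = 0.6787 W.

0.6787 W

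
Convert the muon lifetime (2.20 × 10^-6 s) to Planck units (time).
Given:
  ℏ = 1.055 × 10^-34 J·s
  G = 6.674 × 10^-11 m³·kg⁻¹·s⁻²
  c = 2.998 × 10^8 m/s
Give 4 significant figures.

4.080 × 10^37

Planck time: t_P = √(ℏG/c⁵) = 5.392 × 10^-44 s.
2.20 × 10^-6 / 5.392 × 10^-44 = 4.080 × 10^37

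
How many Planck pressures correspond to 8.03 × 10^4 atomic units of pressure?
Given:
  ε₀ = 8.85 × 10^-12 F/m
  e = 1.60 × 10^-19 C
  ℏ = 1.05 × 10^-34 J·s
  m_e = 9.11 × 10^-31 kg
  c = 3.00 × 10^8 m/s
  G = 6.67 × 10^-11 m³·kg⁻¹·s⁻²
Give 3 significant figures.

5.17 × 10^-96

atomic unit of pressure: P_au = E_h/a₀³ = m_e⁴e¹⁰/((4πε₀)⁵ℏ⁸) = 3.01 × 10^13 Pa
Planck pressure: p_P = c⁷/(ℏG²) = 4.68 × 10^113 Pa
8.03 × 10^4 × 3.01 × 10^13 / 4.68 × 10^113 = 5.17 × 10^-96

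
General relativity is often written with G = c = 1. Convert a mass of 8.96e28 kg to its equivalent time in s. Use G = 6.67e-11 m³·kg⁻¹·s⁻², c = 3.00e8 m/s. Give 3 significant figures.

2.21e-7 s

Mass → time via G/c³.
8.96e28 kg × (G/c³) = 2.21e-7 s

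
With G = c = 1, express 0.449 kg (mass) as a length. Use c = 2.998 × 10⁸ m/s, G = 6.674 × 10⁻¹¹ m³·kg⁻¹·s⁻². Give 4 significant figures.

3.334 × 10⁻²⁸ m

In G = c = 1 units mass has dimensions of length; the conversion factor is G/c².
0.449 kg × (G/c²) = 3.334 × 10⁻²⁸ m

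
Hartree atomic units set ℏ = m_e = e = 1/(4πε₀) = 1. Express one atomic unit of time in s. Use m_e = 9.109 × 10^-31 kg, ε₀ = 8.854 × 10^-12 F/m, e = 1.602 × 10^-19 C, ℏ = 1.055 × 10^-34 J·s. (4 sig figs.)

Dimensional analysis gives τ_au = (4πε₀)²ℏ³/(m_e e⁴).
E_h = 4.354 × 10^-18 J
ℏ/E_h = 2.423 × 10^-17 s

2.423 × 10^-17 s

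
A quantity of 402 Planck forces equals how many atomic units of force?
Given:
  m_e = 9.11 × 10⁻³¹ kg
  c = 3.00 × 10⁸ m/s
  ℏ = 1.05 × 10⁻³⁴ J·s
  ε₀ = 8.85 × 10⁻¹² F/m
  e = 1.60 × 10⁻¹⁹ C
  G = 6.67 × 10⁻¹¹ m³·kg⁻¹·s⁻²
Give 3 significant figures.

5.86 × 10⁵³

Planck force: F_P = c⁴/G = 1.21 × 10⁴⁴ N
atomic unit of force: F_au = E_h/a₀ = m_e²e⁶/((4πε₀)³ℏ⁴) = 8.33 × 10⁻⁸ N
402 × 1.21 × 10⁴⁴ / 8.33 × 10⁻⁸ = 5.86 × 10⁵³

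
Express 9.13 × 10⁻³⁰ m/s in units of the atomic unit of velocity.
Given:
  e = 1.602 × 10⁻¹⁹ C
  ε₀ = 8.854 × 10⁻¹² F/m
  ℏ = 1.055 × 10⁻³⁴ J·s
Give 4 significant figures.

atomic unit of velocity: v_au = e²/(4πε₀ℏ) = 2.186 × 10⁶ m/s.
9.13 × 10⁻³⁰ / 2.186 × 10⁶ = 4.176 × 10⁻³⁶

4.176 × 10⁻³⁶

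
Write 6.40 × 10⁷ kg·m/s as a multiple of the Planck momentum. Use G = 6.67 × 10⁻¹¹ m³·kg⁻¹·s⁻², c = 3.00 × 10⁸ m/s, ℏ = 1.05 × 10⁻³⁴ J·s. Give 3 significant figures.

Planck momentum: p_P = √(ℏc³/G) = 6.52 kg·m/s.
6.40 × 10⁷ / 6.52 = 9.82 × 10⁶

9.82 × 10⁶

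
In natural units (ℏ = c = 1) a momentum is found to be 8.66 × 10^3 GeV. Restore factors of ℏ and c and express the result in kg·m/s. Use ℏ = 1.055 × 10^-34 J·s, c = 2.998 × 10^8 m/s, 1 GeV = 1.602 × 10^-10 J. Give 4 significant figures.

4.628 × 10^-15 kg·m/s

Momentum is [E]/c; divide by c.
1 GeV → 1/c × (1 GeV in J) = 5.344 × 10^-19 kg·m/s.
Result: 8.66 × 10^3 × 5.344 × 10^-19 = 4.628 × 10^-15 kg·m/s.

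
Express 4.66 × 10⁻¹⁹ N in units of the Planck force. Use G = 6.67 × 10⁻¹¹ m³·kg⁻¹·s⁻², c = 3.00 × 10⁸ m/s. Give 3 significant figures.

Planck force: F_P = c⁴/G = 1.21 × 10⁴⁴ N.
4.66 × 10⁻¹⁹ / 1.21 × 10⁴⁴ = 3.84 × 10⁻⁶³

3.84 × 10⁻⁶³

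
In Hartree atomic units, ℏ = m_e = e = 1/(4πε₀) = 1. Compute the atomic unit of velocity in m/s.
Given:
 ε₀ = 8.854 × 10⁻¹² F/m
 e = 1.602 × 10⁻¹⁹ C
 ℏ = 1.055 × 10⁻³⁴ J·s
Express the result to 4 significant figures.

From ℏ = m_e = e = 1/(4πε₀) = 1 the velocity scale is v_au = e²/(4πε₀ℏ).
  = 2.566 × 10⁻³⁸ / 1.174 × 10⁻⁴⁴
  = 2.186 × 10⁶ m/s

2.186 × 10⁶ m/s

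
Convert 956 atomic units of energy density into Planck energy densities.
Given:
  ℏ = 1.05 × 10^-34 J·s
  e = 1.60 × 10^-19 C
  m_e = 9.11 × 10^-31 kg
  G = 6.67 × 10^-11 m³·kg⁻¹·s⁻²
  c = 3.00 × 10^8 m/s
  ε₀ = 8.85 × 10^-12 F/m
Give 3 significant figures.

atomic unit of energy density: u_au = E_h/a₀³ = m_e⁴e¹⁰/((4πε₀)⁵ℏ⁸) = 3.01 × 10^13 J/m³
Planck energy density: u_P = c⁷/(ℏG²) = 4.68 × 10^113 J/m³
956 × 3.01 × 10^13 / 4.68 × 10^113 = 6.15 × 10^-98

6.15 × 10^-98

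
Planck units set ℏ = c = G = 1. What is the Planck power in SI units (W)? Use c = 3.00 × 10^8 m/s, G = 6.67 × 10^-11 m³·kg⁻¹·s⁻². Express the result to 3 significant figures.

3.64 × 10^52 W

From ℏ = c = G = 1 the power scale is P_P = c⁵/G.
  = 2.43 × 10^42 / 6.67 × 10^-11
  = 3.64 × 10^52 W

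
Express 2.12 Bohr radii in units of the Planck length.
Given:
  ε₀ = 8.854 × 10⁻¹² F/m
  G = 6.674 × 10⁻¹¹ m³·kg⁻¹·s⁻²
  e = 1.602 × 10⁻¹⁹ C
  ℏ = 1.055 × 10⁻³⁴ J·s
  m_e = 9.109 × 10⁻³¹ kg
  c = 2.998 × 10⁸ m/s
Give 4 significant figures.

6.947 × 10²⁴

Bohr radius: a₀ = 4πε₀ℏ²/(m_e e²) = 5.297 × 10⁻¹¹ m
Planck length: ℓ_P = √(ℏG/c³) = 1.616 × 10⁻³⁵ m
2.12 × 5.297 × 10⁻¹¹ / 1.616 × 10⁻³⁵ = 6.947 × 10²⁴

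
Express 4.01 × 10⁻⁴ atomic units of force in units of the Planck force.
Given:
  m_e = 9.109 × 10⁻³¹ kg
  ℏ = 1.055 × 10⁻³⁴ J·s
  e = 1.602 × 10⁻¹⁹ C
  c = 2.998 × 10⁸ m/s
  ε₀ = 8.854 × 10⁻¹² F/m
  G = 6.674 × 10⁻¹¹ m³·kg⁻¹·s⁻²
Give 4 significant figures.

2.723 × 10⁻⁵⁵

atomic unit of force: F_au = E_h/a₀ = m_e²e⁶/((4πε₀)³ℏ⁴) = 8.220 × 10⁻⁸ N
Planck force: F_P = c⁴/G = 1.210 × 10⁴⁴ N
4.01 × 10⁻⁴ × 8.220 × 10⁻⁸ / 1.210 × 10⁴⁴ = 2.723 × 10⁻⁵⁵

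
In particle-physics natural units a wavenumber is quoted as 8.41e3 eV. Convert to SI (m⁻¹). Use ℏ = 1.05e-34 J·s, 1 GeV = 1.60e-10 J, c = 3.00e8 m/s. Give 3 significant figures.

4.27e10 m⁻¹

Inverse length is [E]/(ℏc).
1 GeV → 1/(ℏc) × (1 GeV in J) = 5.08e15 m⁻¹.
Convert the energy scale: 8.41e3 eV = 8.41e-6 GeV.
Result: 8.41e-6 × 5.08e15 = 4.27e10 m⁻¹.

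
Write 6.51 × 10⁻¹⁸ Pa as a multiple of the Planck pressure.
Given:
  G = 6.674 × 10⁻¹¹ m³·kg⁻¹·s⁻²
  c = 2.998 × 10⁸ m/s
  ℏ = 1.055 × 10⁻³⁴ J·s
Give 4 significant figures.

Planck pressure: p_P = c⁷/(ℏG²) = 4.632 × 10¹¹³ Pa.
6.51 × 10⁻¹⁸ / 4.632 × 10¹¹³ = 1.405 × 10⁻¹³¹

1.405 × 10⁻¹³¹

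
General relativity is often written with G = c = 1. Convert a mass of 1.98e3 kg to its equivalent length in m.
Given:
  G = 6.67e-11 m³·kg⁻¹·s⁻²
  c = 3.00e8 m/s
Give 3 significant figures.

In G = c = 1 units mass has dimensions of length; the conversion factor is G/c².
1.98e3 kg × (G/c²) = 1.47e-24 m

1.47e-24 m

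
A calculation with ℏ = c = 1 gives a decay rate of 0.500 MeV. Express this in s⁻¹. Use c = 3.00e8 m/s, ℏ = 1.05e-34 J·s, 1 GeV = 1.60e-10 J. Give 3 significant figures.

7.62e20 s⁻¹

A rate is [E]/ℏ; divide by ℏ.
1 GeV → 1/ℏ × (1 GeV in J) = 1.52e24 s⁻¹.
Convert the energy scale: 0.500 MeV = 5.00e-4 GeV.
Result: 5.00e-4 × 1.52e24 = 7.62e20 s⁻¹.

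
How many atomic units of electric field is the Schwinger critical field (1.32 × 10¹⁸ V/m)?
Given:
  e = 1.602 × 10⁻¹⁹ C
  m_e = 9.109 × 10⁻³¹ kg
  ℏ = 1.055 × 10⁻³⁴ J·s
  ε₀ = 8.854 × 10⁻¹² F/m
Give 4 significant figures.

2.573 × 10⁶

atomic unit of electric field: E_au = E_h/(e a₀) = m_e²e⁵/((4πε₀)³ℏ⁴) = 5.131 × 10¹¹ V/m.
1.32 × 10¹⁸ / 5.131 × 10¹¹ = 2.573 × 10⁶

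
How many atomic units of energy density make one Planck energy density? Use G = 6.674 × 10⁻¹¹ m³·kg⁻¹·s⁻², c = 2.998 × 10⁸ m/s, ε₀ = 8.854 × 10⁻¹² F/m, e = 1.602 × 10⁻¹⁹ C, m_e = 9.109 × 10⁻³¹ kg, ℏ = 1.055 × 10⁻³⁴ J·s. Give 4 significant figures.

Planck energy density: u_P = c⁷/(ℏG²) = 4.632 × 10¹¹³ J/m³
atomic unit of energy density: u_au = E_h/a₀³ = m_e⁴e¹⁰/((4πε₀)⁵ℏ⁸) = 2.929 × 10¹³ J/m³
ratio = 4.632 × 10¹¹³ / 2.929 × 10¹³ = 1.581 × 10¹⁰⁰

1.581 × 10¹⁰⁰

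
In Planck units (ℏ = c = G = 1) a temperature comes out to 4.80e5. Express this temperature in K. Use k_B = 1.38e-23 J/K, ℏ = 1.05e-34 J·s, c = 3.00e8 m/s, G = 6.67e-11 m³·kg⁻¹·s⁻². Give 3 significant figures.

6.80e37 K

One Planck temperature: T_P = √(ℏc⁵/G) / k_B = 1.42e32 K.
4.80e5 × 1.42e32 K = 6.80e37 K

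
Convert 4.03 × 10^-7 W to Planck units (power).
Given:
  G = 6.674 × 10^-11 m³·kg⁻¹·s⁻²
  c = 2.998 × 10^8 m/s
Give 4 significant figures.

Planck power: P_P = c⁵/G = 3.629 × 10^52 W.
4.03 × 10^-7 / 3.629 × 10^52 = 1.111 × 10^-59

1.111 × 10^-59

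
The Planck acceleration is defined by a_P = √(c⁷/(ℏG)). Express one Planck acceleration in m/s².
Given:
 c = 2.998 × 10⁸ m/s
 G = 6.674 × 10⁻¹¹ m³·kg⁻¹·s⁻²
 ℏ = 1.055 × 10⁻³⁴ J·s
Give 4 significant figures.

5.560 × 10⁵¹ m/s²

a_P = √(c⁷/(ℏG))
  = √(3.092 × 10¹⁰³)
  = 5.560 × 10⁵¹ m/s²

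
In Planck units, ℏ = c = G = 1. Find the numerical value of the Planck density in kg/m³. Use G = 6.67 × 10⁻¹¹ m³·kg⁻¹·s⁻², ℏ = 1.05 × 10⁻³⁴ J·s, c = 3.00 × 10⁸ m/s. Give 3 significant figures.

From ℏ = c = G = 1 the density scale is ρ_P = c⁵/(ℏG²).
  = 2.43 × 10⁴² / 4.67 × 10⁻⁵⁵
  = 5.20 × 10⁹⁶ kg/m³

5.20 × 10⁹⁶ kg/m³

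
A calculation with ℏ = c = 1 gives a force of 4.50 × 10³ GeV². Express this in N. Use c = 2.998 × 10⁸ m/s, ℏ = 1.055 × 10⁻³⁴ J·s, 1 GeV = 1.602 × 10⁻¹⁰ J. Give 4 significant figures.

3.651 × 10⁹ N

Force is [E]/[L] = [E]²/(ℏc); restore (ℏc)⁻¹.
1 GeV² → 1/(ℏc) × (1 GeV in J)² = 8.114 × 10⁵ N.
Result: 4.50 × 10³ × 8.114 × 10⁵ = 3.651 × 10⁹ N.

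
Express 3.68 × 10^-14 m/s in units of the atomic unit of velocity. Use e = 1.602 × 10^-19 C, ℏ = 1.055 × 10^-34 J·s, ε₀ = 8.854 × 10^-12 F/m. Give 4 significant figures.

1.683 × 10^-20

atomic unit of velocity: v_au = e²/(4πε₀ℏ) = 2.186 × 10^6 m/s.
3.68 × 10^-14 / 2.186 × 10^6 = 1.683 × 10^-20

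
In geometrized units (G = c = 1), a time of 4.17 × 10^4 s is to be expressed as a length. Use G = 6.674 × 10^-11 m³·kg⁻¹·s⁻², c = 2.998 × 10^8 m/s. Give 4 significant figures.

Time → length via c.
4.17 × 10^4 s × (c) = 1.250 × 10^13 m

1.250 × 10^13 m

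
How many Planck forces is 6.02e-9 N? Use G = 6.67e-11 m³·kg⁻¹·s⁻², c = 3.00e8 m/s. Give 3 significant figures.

4.96e-53

Planck force: F_P = c⁴/G = 1.21e44 N.
6.02e-9 / 1.21e44 = 4.96e-53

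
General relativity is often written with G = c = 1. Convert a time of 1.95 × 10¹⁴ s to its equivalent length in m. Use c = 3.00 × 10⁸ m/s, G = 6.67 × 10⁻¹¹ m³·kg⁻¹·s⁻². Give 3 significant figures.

Time → length via c.
1.95 × 10¹⁴ s × (c) = 5.85 × 10²² m

5.85 × 10²² m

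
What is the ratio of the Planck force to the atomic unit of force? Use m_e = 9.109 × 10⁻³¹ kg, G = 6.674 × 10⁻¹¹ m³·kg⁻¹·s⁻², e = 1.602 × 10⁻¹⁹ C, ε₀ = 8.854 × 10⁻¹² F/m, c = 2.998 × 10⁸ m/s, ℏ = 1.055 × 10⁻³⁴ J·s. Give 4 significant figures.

1.473 × 10⁵¹

Planck force: F_P = c⁴/G = 1.210 × 10⁴⁴ N
atomic unit of force: F_au = E_h/a₀ = m_e²e⁶/((4πε₀)³ℏ⁴) = 8.220 × 10⁻⁸ N
ratio = 1.210 × 10⁴⁴ / 8.220 × 10⁻⁸ = 1.473 × 10⁵¹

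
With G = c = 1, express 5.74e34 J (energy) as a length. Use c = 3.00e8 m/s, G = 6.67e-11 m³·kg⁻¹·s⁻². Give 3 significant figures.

4.73e-10 m

Energy → length via G/c⁴.
5.74e34 J × (G/c⁴) = 4.73e-10 m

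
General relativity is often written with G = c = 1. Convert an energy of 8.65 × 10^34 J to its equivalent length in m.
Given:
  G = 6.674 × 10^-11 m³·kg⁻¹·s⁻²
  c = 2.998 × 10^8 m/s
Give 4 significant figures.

7.146 × 10^-10 m

Energy → length via G/c⁴.
8.65 × 10^34 J × (G/c⁴) = 7.146 × 10^-10 m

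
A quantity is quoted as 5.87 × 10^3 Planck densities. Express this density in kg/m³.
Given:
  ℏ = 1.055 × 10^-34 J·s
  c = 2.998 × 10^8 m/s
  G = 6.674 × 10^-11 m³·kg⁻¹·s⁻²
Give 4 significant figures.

One Planck density: ρ_P = c⁵/(ℏG²) = 5.154 × 10^96 kg/m³.
5.87 × 10^3 × 5.154 × 10^96 kg/m³ = 3.025 × 10^100 kg/m³

3.025 × 10^100 kg/m³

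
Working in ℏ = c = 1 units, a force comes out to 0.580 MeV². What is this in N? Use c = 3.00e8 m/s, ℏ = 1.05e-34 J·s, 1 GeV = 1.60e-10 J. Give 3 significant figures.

Force is [E]/[L] = [E]²/(ℏc); restore (ℏc)⁻¹.
1 GeV² → 1/(ℏc) × (1 GeV in J)² = 8.13e5 N.
Convert the energy scale: 0.580 MeV² = 5.80e-7 GeV².
Result: 5.80e-7 × 8.13e5 = 0.471 N.

0.471 N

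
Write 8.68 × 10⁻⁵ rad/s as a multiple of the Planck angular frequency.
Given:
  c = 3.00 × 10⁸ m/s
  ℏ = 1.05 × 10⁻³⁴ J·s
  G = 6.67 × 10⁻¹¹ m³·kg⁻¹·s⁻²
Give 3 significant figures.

Planck angular frequency: ω_P = √(c⁵/(ℏG)) = 1.86 × 10⁴³ rad/s.
8.68 × 10⁻⁵ / 1.86 × 10⁴³ = 4.66 × 10⁻⁴⁸

4.66 × 10⁻⁴⁸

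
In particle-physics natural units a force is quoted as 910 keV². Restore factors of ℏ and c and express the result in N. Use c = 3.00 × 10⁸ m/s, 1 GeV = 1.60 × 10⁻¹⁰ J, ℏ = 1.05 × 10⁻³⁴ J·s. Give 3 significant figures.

7.40 × 10⁻⁴ N

Force is [E]/[L] = [E]²/(ℏc); restore (ℏc)⁻¹.
1 GeV² → 1/(ℏc) × (1 GeV in J)² = 8.13 × 10⁵ N.
Convert the energy scale: 910 keV² = 9.10 × 10⁻¹⁰ GeV².
Result: 9.10 × 10⁻¹⁰ × 8.13 × 10⁵ = 7.40 × 10⁻⁴ N.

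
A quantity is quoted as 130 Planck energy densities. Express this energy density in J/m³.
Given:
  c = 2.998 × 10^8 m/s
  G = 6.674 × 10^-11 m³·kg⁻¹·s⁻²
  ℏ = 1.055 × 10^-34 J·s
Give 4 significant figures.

6.022 × 10^115 J/m³

One Planck energy density: u_P = c⁷/(ℏG²) = 4.632 × 10^113 J/m³.
130 × 4.632 × 10^113 J/m³ = 6.022 × 10^115 J/m³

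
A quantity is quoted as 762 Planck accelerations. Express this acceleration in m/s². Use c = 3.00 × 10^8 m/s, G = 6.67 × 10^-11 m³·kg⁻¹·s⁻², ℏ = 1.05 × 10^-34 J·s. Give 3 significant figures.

4.26 × 10^54 m/s²

One Planck acceleration: a_P = √(c⁷/(ℏG)) = 5.59 × 10^51 m/s².
762 × 5.59 × 10^51 m/s² = 4.26 × 10^54 m/s²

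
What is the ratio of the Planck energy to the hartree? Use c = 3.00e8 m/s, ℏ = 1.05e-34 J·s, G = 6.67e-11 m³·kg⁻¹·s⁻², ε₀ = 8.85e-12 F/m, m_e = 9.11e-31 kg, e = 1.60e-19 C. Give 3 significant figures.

Planck energy: E_P = √(ℏc⁵/G) = 1.96e9 J
hartree: E_h = m_e e⁴/(4πε₀ℏ)² = 4.38e-18 J
ratio = 1.96e9 / 4.38e-18 = 4.47e26

4.47e26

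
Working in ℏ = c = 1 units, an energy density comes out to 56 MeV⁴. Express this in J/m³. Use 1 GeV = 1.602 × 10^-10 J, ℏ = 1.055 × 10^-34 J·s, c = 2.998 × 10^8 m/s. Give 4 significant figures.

1.166 × 10^27 J/m³

[E]/[L]³ = [E]⁴/(ℏc)³; restore (ℏc)⁻³.
1 GeV⁴ → 1/(ℏc)³ × (1 GeV in J)⁴ = 2.082 × 10^37 J/m³.
Convert the energy scale: 56 MeV⁴ = 5.60 × 10^-11 GeV⁴.
Result: 5.60 × 10^-11 × 2.082 × 10^37 = 1.166 × 10^27 J/m³.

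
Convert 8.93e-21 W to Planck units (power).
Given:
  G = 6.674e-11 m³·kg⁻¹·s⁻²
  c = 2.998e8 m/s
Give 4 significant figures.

2.461e-73

Planck power: P_P = c⁵/G = 3.629e52 W.
8.93e-21 / 3.629e52 = 2.461e-73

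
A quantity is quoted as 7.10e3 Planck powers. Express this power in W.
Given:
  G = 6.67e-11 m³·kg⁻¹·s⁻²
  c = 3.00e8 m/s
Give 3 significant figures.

2.59e56 W

One Planck power: P_P = c⁵/G = 3.64e52 W.
7.10e3 × 3.64e52 W = 2.59e56 W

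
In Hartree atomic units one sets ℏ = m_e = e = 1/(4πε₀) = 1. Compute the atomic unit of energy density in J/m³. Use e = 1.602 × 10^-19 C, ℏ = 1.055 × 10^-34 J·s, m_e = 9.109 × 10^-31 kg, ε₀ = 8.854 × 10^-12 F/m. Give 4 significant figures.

u_au = E_h/a₀³ = m_e⁴e¹⁰/((4πε₀)⁵ℏ⁸)
E_h = 4.354 × 10^-18 J
a₀ = 5.297 × 10^-11 m
E_h/a₀³ = 2.929 × 10^13 J/m³

2.929 × 10^13 J/m³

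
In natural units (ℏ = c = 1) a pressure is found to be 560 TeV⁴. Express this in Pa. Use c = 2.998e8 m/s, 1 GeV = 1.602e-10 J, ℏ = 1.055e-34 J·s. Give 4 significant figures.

Pressure is [E]/[L]³ = [E]⁴/(ℏc)³.
1 GeV⁴ → 1/(ℏc)³ × (1 GeV in J)⁴ = 2.082e37 Pa.
Convert the energy scale: 560 TeV⁴ = 5.60e14 GeV⁴.
Result: 5.60e14 × 2.082e37 = 1.166e52 Pa.

1.166e52 Pa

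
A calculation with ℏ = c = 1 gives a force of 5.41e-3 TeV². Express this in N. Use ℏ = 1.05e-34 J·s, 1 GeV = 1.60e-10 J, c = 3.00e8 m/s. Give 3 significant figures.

4.40e9 N

Force is [E]/[L] = [E]²/(ℏc); restore (ℏc)⁻¹.
1 GeV² → 1/(ℏc) × (1 GeV in J)² = 8.13e5 N.
Convert the energy scale: 5.41e-3 TeV² = 5.41e3 GeV².
Result: 5.41e3 × 8.13e5 = 4.40e9 N.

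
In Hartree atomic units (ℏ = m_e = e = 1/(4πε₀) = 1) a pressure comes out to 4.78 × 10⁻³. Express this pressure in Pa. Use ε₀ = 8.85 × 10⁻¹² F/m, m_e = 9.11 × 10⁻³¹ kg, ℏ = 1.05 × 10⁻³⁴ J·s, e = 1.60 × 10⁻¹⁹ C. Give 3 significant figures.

1.44 × 10¹¹ Pa

One atomic unit of pressure: P_au = E_h/a₀³ = m_e⁴e¹⁰/((4πε₀)⁵ℏ⁸) = 3.01 × 10¹³ Pa.
4.78 × 10⁻³ × 3.01 × 10¹³ Pa = 1.44 × 10¹¹ Pa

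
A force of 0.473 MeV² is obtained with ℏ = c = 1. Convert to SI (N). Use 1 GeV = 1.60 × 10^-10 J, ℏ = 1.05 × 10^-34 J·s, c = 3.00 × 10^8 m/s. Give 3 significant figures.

Force is [E]/[L] = [E]²/(ℏc); restore (ℏc)⁻¹.
1 GeV² → 1/(ℏc) × (1 GeV in J)² = 8.13 × 10^5 N.
Convert the energy scale: 0.473 MeV² = 4.73 × 10^-7 GeV².
Result: 4.73 × 10^-7 × 8.13 × 10^5 = 0.384 N.

0.384 N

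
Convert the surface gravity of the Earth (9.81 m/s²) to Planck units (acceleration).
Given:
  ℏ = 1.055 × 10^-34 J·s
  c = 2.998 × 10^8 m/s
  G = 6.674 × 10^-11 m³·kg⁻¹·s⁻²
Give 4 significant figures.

Planck acceleration: a_P = √(c⁷/(ℏG)) = 5.560 × 10^51 m/s².
9.81 / 5.560 × 10^51 = 1.764 × 10^-51

1.764 × 10^-51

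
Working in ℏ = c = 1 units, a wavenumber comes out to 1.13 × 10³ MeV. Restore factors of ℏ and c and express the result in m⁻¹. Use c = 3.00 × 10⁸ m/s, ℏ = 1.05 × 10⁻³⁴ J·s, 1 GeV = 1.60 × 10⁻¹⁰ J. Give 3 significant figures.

Inverse length is [E]/(ℏc).
1 GeV → 1/(ℏc) × (1 GeV in J) = 5.08 × 10¹⁵ m⁻¹.
Convert the energy scale: 1.13 × 10³ MeV = 1.13 GeV.
Result: 1.13 × 5.08 × 10¹⁵ = 5.74 × 10¹⁵ m⁻¹.

5.74 × 10¹⁵ m⁻¹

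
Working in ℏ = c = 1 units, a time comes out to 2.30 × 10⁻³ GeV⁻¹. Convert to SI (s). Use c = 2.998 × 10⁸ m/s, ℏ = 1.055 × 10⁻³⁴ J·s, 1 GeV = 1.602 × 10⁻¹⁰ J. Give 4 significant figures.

A time is [E]⁻¹ in ℏ=c=1; restore one factor of ℏ.
1 GeV⁻¹ → ℏ × (1 GeV in J)⁻¹ = 6.586 × 10⁻²⁵ s.
Result: 2.30 × 10⁻³ × 6.586 × 10⁻²⁵ = 1.515 × 10⁻²⁷ s.

1.515 × 10⁻²⁷ s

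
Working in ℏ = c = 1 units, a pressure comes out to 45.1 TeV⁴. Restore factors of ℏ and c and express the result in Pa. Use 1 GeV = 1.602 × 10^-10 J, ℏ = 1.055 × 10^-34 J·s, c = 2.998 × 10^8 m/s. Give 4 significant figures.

Pressure is [E]/[L]³ = [E]⁴/(ℏc)³.
1 GeV⁴ → 1/(ℏc)³ × (1 GeV in J)⁴ = 2.082 × 10^37 Pa.
Convert the energy scale: 45.1 TeV⁴ = 4.51 × 10^13 GeV⁴.
Result: 4.51 × 10^13 × 2.082 × 10^37 = 9.388 × 10^50 Pa.

9.388 × 10^50 Pa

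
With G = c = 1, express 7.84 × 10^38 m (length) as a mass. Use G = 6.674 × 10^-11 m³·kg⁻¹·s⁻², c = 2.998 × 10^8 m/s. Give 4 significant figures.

1.056 × 10^66 kg

Length → mass via c²/G.
7.84 × 10^38 m × (c²/G) = 1.056 × 10^66 kg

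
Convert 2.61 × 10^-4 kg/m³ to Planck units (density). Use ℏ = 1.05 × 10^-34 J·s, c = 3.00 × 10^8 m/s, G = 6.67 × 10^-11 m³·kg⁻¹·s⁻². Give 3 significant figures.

5.02 × 10^-101

Planck density: ρ_P = c⁵/(ℏG²) = 5.20 × 10^96 kg/m³.
2.61 × 10^-4 / 5.20 × 10^96 = 5.02 × 10^-101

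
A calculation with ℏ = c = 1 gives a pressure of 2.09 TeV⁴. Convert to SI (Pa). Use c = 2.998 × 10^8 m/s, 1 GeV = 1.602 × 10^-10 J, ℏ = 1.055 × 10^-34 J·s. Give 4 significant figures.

4.351 × 10^49 Pa

Pressure is [E]/[L]³ = [E]⁴/(ℏc)³.
1 GeV⁴ → 1/(ℏc)³ × (1 GeV in J)⁴ = 2.082 × 10^37 Pa.
Convert the energy scale: 2.09 TeV⁴ = 2.09 × 10^12 GeV⁴.
Result: 2.09 × 10^12 × 2.082 × 10^37 = 4.351 × 10^49 Pa.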